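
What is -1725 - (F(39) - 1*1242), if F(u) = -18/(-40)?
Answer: -9669/20 ≈ -483.45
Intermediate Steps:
F(u) = 9/20 (F(u) = -18*(-1/40) = 9/20)
-1725 - (F(39) - 1*1242) = -1725 - (9/20 - 1*1242) = -1725 - (9/20 - 1242) = -1725 - 1*(-24831/20) = -1725 + 24831/20 = -9669/20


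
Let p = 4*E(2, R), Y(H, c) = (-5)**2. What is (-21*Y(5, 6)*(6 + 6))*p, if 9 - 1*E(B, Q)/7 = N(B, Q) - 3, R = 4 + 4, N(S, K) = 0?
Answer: -2116800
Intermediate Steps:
R = 8
E(B, Q) = 84 (E(B, Q) = 63 - 7*(0 - 3) = 63 - 7*(-3) = 63 + 21 = 84)
Y(H, c) = 25
p = 336 (p = 4*84 = 336)
(-21*Y(5, 6)*(6 + 6))*p = -525*(6 + 6)*336 = -525*12*336 = -21*300*336 = -6300*336 = -2116800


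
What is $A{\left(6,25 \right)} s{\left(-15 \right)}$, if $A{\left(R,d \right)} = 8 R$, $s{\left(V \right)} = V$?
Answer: $-720$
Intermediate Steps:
$A{\left(6,25 \right)} s{\left(-15 \right)} = 8 \cdot 6 \left(-15\right) = 48 \left(-15\right) = -720$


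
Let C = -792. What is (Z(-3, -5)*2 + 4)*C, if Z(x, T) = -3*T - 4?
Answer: -20592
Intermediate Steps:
Z(x, T) = -4 - 3*T
(Z(-3, -5)*2 + 4)*C = ((-4 - 3*(-5))*2 + 4)*(-792) = ((-4 + 15)*2 + 4)*(-792) = (11*2 + 4)*(-792) = (22 + 4)*(-792) = 26*(-792) = -20592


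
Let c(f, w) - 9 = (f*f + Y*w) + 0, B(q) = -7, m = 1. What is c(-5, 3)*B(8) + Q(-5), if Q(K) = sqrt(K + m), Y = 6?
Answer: -364 + 2*I ≈ -364.0 + 2.0*I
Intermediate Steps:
Q(K) = sqrt(1 + K) (Q(K) = sqrt(K + 1) = sqrt(1 + K))
c(f, w) = 9 + f**2 + 6*w (c(f, w) = 9 + ((f*f + 6*w) + 0) = 9 + ((f**2 + 6*w) + 0) = 9 + (f**2 + 6*w) = 9 + f**2 + 6*w)
c(-5, 3)*B(8) + Q(-5) = (9 + (-5)**2 + 6*3)*(-7) + sqrt(1 - 5) = (9 + 25 + 18)*(-7) + sqrt(-4) = 52*(-7) + 2*I = -364 + 2*I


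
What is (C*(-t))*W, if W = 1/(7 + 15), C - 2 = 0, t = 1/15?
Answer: -1/165 ≈ -0.0060606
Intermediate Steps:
t = 1/15 ≈ 0.066667
C = 2 (C = 2 + 0 = 2)
W = 1/22 ≈ 0.045455
(C*(-t))*W = (2*(-1*1/15))*(1/22) = (2*(-1/15))*(1/22) = -2/15*1/22 = -1/165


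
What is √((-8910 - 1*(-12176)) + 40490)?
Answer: 2*√10939 ≈ 209.18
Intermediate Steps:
√((-8910 - 1*(-12176)) + 40490) = √((-8910 + 12176) + 40490) = √(3266 + 40490) = √43756 = 2*√10939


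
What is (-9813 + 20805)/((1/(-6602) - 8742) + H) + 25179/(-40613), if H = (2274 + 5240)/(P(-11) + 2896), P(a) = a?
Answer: -55432533264627/29521085814509 ≈ -1.8777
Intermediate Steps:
H = 7514/2885 (H = (2274 + 5240)/(-11 + 2896) = 7514/2885 ≈ 2.6045)
(-9813 + 20805)/((1/(-6602) - 8742) + H) + 25179/(-40613) = (-9813 + 20805)/((1/(-6602) - 8742) + 7514/2885) + 25179/(-40613) = 10992/((-1/6602 - 8742) + 7514/2885) + 25179*(-1/40613) = 10992/(-57714685/6602 + 7514/2885) - 25179/40613 = 10992/(-166457258797/19046770) - 25179/40613 = 10992*(-19046770/166457258797) - 25179/40613 = -914244960/726887593 - 25179/40613 = -55432533264627/29521085814509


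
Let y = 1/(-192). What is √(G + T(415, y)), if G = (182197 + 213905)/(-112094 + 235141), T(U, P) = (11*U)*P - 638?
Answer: I*√5743251929109903/2953128 ≈ 25.662*I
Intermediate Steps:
y = -1/192 ≈ -0.0052083
T(U, P) = -638 + 11*P*U (T(U, P) = 11*P*U - 638 = -638 + 11*P*U)
G = 396102/123047 ≈ 3.2191
√(G + T(415, y)) = √(396102/123047 + (-638 + 11*(-1/192)*415)) = √(396102/123047 + (-638 - 4565/192)) = √(396102/123047 - 127061/192) = √(-15558423283/23625024) = I*√5743251929109903/2953128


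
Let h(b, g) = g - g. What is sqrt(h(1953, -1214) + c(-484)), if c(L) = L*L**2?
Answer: 10648*I ≈ 10648.0*I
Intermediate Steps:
c(L) = L**3
h(b, g) = 0
sqrt(h(1953, -1214) + c(-484)) = sqrt(0 + (-484)**3) = sqrt(0 - 113379904) = sqrt(-113379904) = 10648*I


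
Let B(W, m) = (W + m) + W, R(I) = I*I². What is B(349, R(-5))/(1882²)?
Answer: 573/3541924 ≈ 0.00016178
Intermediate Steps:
R(I) = I³
B(W, m) = m + 2*W
B(349, R(-5))/(1882²) = ((-5)³ + 2*349)/(1882²) = (-125 + 698)/3541924 = 573*(1/3541924) = 573/3541924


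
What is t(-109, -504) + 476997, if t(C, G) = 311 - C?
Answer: 477417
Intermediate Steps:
t(-109, -504) + 476997 = (311 - 1*(-109)) + 476997 = (311 + 109) + 476997 = 420 + 476997 = 477417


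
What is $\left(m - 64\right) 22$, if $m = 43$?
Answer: $-462$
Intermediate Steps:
$\left(m - 64\right) 22 = \left(43 - 64\right) 22 = \left(-21\right) 22 = -462$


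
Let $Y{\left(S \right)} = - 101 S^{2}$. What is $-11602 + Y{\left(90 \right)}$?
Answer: $-829702$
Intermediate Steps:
$-11602 + Y{\left(90 \right)} = -11602 - 101 \cdot 90^{2} = -11602 - 818100 = -829702$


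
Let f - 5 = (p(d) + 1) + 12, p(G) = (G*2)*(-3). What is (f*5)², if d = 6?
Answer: 8100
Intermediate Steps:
p(G) = -6*G (p(G) = (2*G)*(-3) = -6*G)
f = -18 (f = 5 + ((-6*6 + 1) + 12) = 5 + ((-36 + 1) + 12) = 5 + (-35 + 12) = 5 - 23 = -18)
(f*5)² = (-18*5)² = (-90)² = 8100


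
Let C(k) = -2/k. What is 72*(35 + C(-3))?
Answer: 2568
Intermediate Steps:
72*(35 + C(-3)) = 72*(35 - 2/(-3)) = 72*(35 - 2*(-⅓)) = 72*(35 + ⅔) = 72*(107/3) = 2568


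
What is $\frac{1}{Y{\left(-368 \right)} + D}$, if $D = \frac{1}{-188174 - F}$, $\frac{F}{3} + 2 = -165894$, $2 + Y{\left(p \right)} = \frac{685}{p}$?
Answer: $- \frac{56950576}{219909513} \approx -0.25897$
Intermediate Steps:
$Y{\left(p \right)} = -2 + \frac{685}{p}$
$F = -497688$ ($F = -6 + 3 \left(-165894\right) = -6 - 497682 = -497688$)
$D = \frac{1}{309514}$ ($D = \frac{1}{-188174 - -497688} = \frac{1}{-188174 + 497688} = \frac{1}{309514} \approx 3.2309 \cdot 10^{-6}$)
$\frac{1}{Y{\left(-368 \right)} + D} = \frac{1}{\left(-2 + \frac{685}{-368}\right) + \frac{1}{309514}} = \frac{1}{\left(-2 + 685 \left(- \frac{1}{368}\right)\right) + \frac{1}{309514}} = \frac{1}{\left(-2 - \frac{685}{368}\right) + \frac{1}{309514}} = \frac{1}{- \frac{1421}{368} + \frac{1}{309514}} = \frac{1}{- \frac{219909513}{56950576}} = - \frac{56950576}{219909513}$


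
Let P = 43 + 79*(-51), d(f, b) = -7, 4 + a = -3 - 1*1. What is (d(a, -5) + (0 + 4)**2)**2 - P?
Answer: 4067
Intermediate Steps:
a = -8 (a = -4 + (-3 - 1*1) = -4 + (-3 - 1) = -4 - 4 = -8)
P = -3986 (P = 43 - 4029 = -3986)
(d(a, -5) + (0 + 4)**2)**2 - P = (-7 + (0 + 4)**2)**2 - 1*(-3986) = (-7 + 4**2)**2 + 3986 = (-7 + 16)**2 + 3986 = 9**2 + 3986 = 81 + 3986 = 4067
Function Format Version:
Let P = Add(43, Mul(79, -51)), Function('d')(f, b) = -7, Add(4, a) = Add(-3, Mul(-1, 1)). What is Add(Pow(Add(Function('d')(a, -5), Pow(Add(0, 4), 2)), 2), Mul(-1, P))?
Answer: 4067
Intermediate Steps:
a = -8 (a = Add(-4, Add(-3, Mul(-1, 1))) = Add(-4, Add(-3, -1)) = Add(-4, -4) = -8)
P = -3986 (P = Add(43, -4029) = -3986)
Add(Pow(Add(Function('d')(a, -5), Pow(Add(0, 4), 2)), 2), Mul(-1, P)) = Add(Pow(Add(-7, Pow(Add(0, 4), 2)), 2), Mul(-1, -3986)) = Add(Pow(Add(-7, Pow(4, 2)), 2), 3986) = Add(Pow(Add(-7, 16), 2), 3986) = Add(Pow(9, 2), 3986) = Add(81, 3986) = 4067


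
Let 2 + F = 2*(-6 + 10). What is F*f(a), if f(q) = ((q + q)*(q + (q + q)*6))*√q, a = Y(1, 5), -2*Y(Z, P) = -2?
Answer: 156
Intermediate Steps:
Y(Z, P) = 1 (Y(Z, P) = -½*(-2) = 1)
F = 6 (F = -2 + 2*(-6 + 10) = -2 + 2*4 = -2 + 8 = 6)
a = 1
f(q) = 26*q^(5/2) (f(q) = ((2*q)*(q + (2*q)*6))*√q = ((2*q)*(q + 12*q))*√q = ((2*q)*(13*q))*√q = (26*q²)*√q = 26*q^(5/2))
F*f(a) = 6*(26*1^(5/2)) = 6*(26*1) = 6*26 = 156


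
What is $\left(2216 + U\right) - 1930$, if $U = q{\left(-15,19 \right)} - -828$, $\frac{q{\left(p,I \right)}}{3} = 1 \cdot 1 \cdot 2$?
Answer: $1120$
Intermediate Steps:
$q{\left(p,I \right)} = 6$ ($q{\left(p,I \right)} = 3 \cdot 1 \cdot 1 \cdot 2 = 3 \cdot 1 \cdot 2 = 3 \cdot 2 = 6$)
$U = 834$ ($U = 6 - -828 = 6 + 828 = 834$)
$\left(2216 + U\right) - 1930 = \left(2216 + 834\right) - 1930 = 3050 - 1930 = 1120$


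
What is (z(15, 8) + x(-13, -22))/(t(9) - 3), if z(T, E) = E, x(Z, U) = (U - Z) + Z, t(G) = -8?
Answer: 14/11 ≈ 1.2727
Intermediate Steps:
x(Z, U) = U
(z(15, 8) + x(-13, -22))/(t(9) - 3) = (8 - 22)/(-8 - 3) = -14/(-11) = -14*(-1/11) = 14/11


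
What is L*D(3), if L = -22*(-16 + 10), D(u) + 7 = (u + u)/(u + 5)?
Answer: -825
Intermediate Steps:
D(u) = -7 + 2*u/(5 + u) (D(u) = -7 + (u + u)/(u + 5) = -7 + (2*u)/(5 + u) = -7 + 2*u/(5 + u))
L = 132 (L = -22*(-6) = 132)
L*D(3) = 132*(5*(-7 - 1*3)/(5 + 3)) = 132*(5*(-7 - 3)/8) = 132*(5*(⅛)*(-10)) = 132*(-25/4) = -825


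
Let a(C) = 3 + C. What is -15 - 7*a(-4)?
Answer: -8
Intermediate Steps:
-15 - 7*a(-4) = -15 - 7*(3 - 4) = -15 - 7*(-1) = -15 + 7 = -8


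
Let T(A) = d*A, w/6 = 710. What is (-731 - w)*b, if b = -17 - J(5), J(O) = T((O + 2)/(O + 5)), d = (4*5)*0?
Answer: 84847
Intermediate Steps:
w = 4260 (w = 6*710 = 4260)
d = 0 (d = 20*0 = 0)
T(A) = 0 (T(A) = 0*A = 0)
J(O) = 0
b = -17 (b = -17 - 1*0 = -17 + 0 = -17)
(-731 - w)*b = (-731 - 1*4260)*(-17) = (-731 - 4260)*(-17) = -4991*(-17) = 84847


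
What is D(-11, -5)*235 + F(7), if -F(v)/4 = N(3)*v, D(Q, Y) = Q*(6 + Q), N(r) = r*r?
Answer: 12673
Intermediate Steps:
N(r) = r**2
F(v) = -36*v (F(v) = -4*3**2*v = -36*v)
D(-11, -5)*235 + F(7) = -11*(6 - 11)*235 - 36*7 = -11*(-5)*235 - 252 = 55*235 - 252 = 12925 - 252 = 12673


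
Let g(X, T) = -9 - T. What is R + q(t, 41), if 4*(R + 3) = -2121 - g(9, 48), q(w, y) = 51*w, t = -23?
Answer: -1692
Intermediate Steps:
R = -519 (R = -3 + (-2121 - (-9 - 1*48))/4 = -3 + (-2121 - (-9 - 48))/4 = -3 + (-2121 - 1*(-57))/4 = -3 + (-2121 + 57)/4 = -3 + (¼)*(-2064) = -3 - 516 = -519)
R + q(t, 41) = -519 + 51*(-23) = -519 - 1173 = -1692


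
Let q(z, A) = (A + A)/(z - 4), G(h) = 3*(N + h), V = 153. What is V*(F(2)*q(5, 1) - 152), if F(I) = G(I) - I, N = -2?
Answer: -23868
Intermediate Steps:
G(h) = -6 + 3*h (G(h) = 3*(-2 + h) = -6 + 3*h)
F(I) = -6 + 2*I (F(I) = (-6 + 3*I) - I = -6 + 2*I)
q(z, A) = 2*A/(-4 + z) (q(z, A) = (2*A)/(-4 + z) = 2*A/(-4 + z))
V*(F(2)*q(5, 1) - 152) = 153*((-6 + 2*2)*(2*1/(-4 + 5)) - 152) = 153*((-6 + 4)*(2*1/1) - 152) = 153*(-4 - 152) = 153*(-156) = -23868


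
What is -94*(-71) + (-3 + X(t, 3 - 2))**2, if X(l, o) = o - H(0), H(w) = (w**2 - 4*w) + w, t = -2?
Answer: 6678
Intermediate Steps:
H(w) = w**2 - 3*w
X(l, o) = o (X(l, o) = o - 0*(-3 + 0) = o - 0*(-3) = o - 1*0 = o + 0 = o)
-94*(-71) + (-3 + X(t, 3 - 2))**2 = -94*(-71) + (-3 + (3 - 2))**2 = 6674 + (-3 + 1)**2 = 6674 + (-2)**2 = 6674 + 4 = 6678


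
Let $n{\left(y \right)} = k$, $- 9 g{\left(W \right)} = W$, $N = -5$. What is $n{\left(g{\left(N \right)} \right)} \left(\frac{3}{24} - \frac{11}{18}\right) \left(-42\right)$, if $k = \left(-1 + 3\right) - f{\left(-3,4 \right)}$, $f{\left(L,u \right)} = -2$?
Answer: $\frac{245}{3} \approx 81.667$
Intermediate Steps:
$g{\left(W \right)} = - \frac{W}{9}$
$k = 4$ ($k = \left(-1 + 3\right) - -2 = 2 + 2 = 4$)
$n{\left(y \right)} = 4$
$n{\left(g{\left(N \right)} \right)} \left(\frac{3}{24} - \frac{11}{18}\right) \left(-42\right) = 4 \left(\frac{3}{24} - \frac{11}{18}\right) \left(-42\right) = 4 \left(3 \cdot \frac{1}{24} - \frac{11}{18}\right) \left(-42\right) = 4 \left(\frac{1}{8} - \frac{11}{18}\right) \left(-42\right) = 4 \left(- \frac{35}{72}\right) \left(-42\right) = \left(- \frac{35}{18}\right) \left(-42\right) = \frac{245}{3}$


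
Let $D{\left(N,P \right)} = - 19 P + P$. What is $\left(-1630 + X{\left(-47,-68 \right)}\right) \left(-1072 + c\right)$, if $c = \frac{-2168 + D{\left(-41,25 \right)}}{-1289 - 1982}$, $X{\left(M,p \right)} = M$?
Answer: $\frac{5876030238}{3271} \approx 1.7964 \cdot 10^{6}$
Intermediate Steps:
$D{\left(N,P \right)} = - 18 P$
$c = \frac{2618}{3271}$ ($c = \frac{-2168 - 450}{-1289 - 1982} = \frac{-2168 - 450}{-3271} = \left(-2618\right) \left(- \frac{1}{3271}\right) = \frac{2618}{3271} \approx 0.80037$)
$\left(-1630 + X{\left(-47,-68 \right)}\right) \left(-1072 + c\right) = \left(-1630 - 47\right) \left(-1072 + \frac{2618}{3271}\right) = \left(-1677\right) \left(- \frac{3503894}{3271}\right) = \frac{5876030238}{3271}$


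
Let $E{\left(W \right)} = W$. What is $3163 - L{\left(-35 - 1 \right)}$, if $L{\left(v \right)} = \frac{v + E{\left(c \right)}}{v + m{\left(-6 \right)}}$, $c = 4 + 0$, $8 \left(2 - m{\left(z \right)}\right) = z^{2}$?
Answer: $\frac{243487}{77} \approx 3162.2$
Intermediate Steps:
$m{\left(z \right)} = 2 - \frac{z^{2}}{8}$
$c = 4$
$L{\left(v \right)} = \frac{4 + v}{- \frac{5}{2} + v}$ ($L{\left(v \right)} = \frac{v + 4}{v + \left(2 - \frac{\left(-6\right)^{2}}{8}\right)} = \frac{4 + v}{v + \left(2 - \frac{9}{2}\right)} = \frac{4 + v}{v - \frac{5}{2}} = \frac{4 + v}{- \frac{5}{2} + v}$)
$3163 - L{\left(-35 - 1 \right)} = 3163 - \frac{2 \left(4 - 36\right)}{-5 + 2 \left(-35 - 1\right)} = 3163 - \frac{2 \left(4 - 36\right)}{-5 + 2 \left(-36\right)} = 3163 - 2 \frac{1}{-5 - 72} \left(-32\right) = 3163 - 2 \frac{1}{-77} \left(-32\right) = 3163 - 2 \left(- \frac{1}{77}\right) \left(-32\right) = 3163 - \frac{64}{77} = \frac{243487}{77}$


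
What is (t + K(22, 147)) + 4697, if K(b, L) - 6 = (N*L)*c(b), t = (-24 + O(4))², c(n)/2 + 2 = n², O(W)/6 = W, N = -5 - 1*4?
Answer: -1270669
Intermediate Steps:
N = -9 (N = -5 - 4 = -9)
O(W) = 6*W
c(n) = -4 + 2*n²
t = 0 (t = (-24 + 6*4)² = (-24 + 24)² = 0² = 0)
K(b, L) = 6 - 9*L*(-4 + 2*b²) (K(b, L) = 6 + (-9*L)*(-4 + 2*b²) = 6 - 9*L*(-4 + 2*b²))
(t + K(22, 147)) + 4697 = (0 + (6 - 18*147*(-2 + 22²))) + 4697 = (0 + (6 - 18*147*(-2 + 484))) + 4697 = (0 + (6 - 18*147*482)) + 4697 = (0 + (6 - 1275372)) + 4697 = (0 - 1275366) + 4697 = -1275366 + 4697 = -1270669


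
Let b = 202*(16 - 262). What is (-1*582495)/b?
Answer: 194165/16564 ≈ 11.722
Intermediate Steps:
b = -49692 (b = 202*(-246) = -49692)
(-1*582495)/b = -1*582495/(-49692) = -582495*(-1/49692) = 194165/16564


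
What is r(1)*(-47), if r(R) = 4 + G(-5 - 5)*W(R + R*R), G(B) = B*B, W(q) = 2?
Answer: -9588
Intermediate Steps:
G(B) = B²
r(R) = 204 (r(R) = 4 + (-5 - 5)²*2 = 4 + (-10)²*2 = 4 + 100*2 = 4 + 200 = 204)
r(1)*(-47) = 204*(-47) = -9588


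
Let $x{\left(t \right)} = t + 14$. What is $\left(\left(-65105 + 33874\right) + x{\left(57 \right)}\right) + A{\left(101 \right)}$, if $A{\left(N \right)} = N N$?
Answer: $-20959$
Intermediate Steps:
$x{\left(t \right)} = 14 + t$
$A{\left(N \right)} = N^{2}$
$\left(\left(-65105 + 33874\right) + x{\left(57 \right)}\right) + A{\left(101 \right)} = \left(\left(-65105 + 33874\right) + \left(14 + 57\right)\right) + 101^{2} = \left(-31231 + 71\right) + 10201 = -31160 + 10201 = -20959$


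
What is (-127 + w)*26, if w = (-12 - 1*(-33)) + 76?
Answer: -780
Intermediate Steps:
w = 97 (w = (-12 + 33) + 76 = 21 + 76 = 97)
(-127 + w)*26 = (-127 + 97)*26 = -30*26 = -780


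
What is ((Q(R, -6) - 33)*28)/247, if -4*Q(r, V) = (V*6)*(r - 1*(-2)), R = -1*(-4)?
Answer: 588/247 ≈ 2.3806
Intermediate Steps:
R = 4
Q(r, V) = -3*V*(2 + r)/2 (Q(r, V) = -V*6*(r - 1*(-2))/4 = -6*V*(r + 2)/4 = -6*V*(2 + r)/4 = -3*V*(2 + r)/2)
((Q(R, -6) - 33)*28)/247 = ((-3/2*(-6)*(2 + 4) - 33)*28)/247 = ((-3/2*(-6)*6 - 33)*28)*(1/247) = ((54 - 33)*28)*(1/247) = (21*28)*(1/247) = 588*(1/247) = 588/247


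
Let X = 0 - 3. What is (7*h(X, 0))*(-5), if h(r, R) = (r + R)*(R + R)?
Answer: 0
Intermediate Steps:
X = -3
h(r, R) = 2*R*(R + r) (h(r, R) = (R + r)*(2*R) = 2*R*(R + r))
(7*h(X, 0))*(-5) = (7*(2*0*(0 - 3)))*(-5) = (7*(2*0*(-3)))*(-5) = (7*0)*(-5) = 0*(-5) = 0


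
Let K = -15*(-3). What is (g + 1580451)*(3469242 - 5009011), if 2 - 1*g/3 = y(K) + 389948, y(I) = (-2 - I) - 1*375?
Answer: -634198515951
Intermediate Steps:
K = 45
y(I) = -377 - I (y(I) = (-2 - I) - 375 = -377 - I)
g = -1168572 (g = 6 - 3*((-377 - 1*45) + 389948) = 6 - 3*((-377 - 45) + 389948) = 6 - 3*(-422 + 389948) = 6 - 3*389526 = 6 - 1168578 = -1168572)
(g + 1580451)*(3469242 - 5009011) = (-1168572 + 1580451)*(3469242 - 5009011) = 411879*(-1539769) = -634198515951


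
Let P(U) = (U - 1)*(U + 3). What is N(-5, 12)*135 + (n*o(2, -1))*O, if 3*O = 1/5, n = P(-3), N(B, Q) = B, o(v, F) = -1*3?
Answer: -675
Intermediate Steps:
o(v, F) = -3
P(U) = (-1 + U)*(3 + U)
n = 0 (n = -3 + (-3)² + 2*(-3) = -3 + 9 - 6 = 0)
O = 1/15 (O = (⅓)/5 = (⅓)*(⅕) = 1/15 ≈ 0.066667)
N(-5, 12)*135 + (n*o(2, -1))*O = -5*135 + (0*(-3))*(1/15) = -675 + 0*(1/15) = -675 + 0 = -675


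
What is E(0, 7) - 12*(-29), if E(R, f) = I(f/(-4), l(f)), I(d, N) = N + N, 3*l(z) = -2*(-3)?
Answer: 352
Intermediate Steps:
l(z) = 2 (l(z) = (-2*(-3))/3 = (⅓)*6 = 2)
I(d, N) = 2*N
E(R, f) = 4 (E(R, f) = 2*2 = 4)
E(0, 7) - 12*(-29) = 4 - 12*(-29) = 4 + 348 = 352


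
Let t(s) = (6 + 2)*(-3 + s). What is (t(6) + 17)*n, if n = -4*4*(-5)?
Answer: 3280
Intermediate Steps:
t(s) = -24 + 8*s (t(s) = 8*(-3 + s) = -24 + 8*s)
n = 80 (n = -16*(-5) = 80)
(t(6) + 17)*n = ((-24 + 8*6) + 17)*80 = ((-24 + 48) + 17)*80 = (24 + 17)*80 = 41*80 = 3280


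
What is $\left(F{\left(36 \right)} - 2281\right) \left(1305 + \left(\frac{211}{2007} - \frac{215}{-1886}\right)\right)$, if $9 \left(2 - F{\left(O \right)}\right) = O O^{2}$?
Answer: $- \frac{36871086289243}{3785202} \approx -9.7408 \cdot 10^{6}$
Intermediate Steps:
$F{\left(O \right)} = 2 - \frac{O^{3}}{9}$ ($F{\left(O \right)} = 2 - \frac{O O^{2}}{9} = 2 - \frac{O^{3}}{9}$)
$\left(F{\left(36 \right)} - 2281\right) \left(1305 + \left(\frac{211}{2007} - \frac{215}{-1886}\right)\right) = \left(\left(2 - \frac{36^{3}}{9}\right) - 2281\right) \left(1305 + \left(\frac{211}{2007} - \frac{215}{-1886}\right)\right) = \left(\left(2 - 5184\right) - 2281\right) \left(1305 + \left(211 \cdot \frac{1}{2007} - - \frac{215}{1886}\right)\right) = \left(\left(2 - 5184\right) - 2281\right) \left(1305 + \left(\frac{211}{2007} + \frac{215}{1886}\right)\right) = \left(-5182 - 2281\right) \left(1305 + \frac{829451}{3785202}\right) = \left(-7463\right) \frac{4940518061}{3785202} = - \frac{36871086289243}{3785202}$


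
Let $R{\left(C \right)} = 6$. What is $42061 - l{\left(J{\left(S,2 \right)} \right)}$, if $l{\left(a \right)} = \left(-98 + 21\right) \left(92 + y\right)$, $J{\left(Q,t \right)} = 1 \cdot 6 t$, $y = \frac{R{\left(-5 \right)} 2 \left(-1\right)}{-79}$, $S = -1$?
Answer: $\frac{3883379}{79} \approx 49157.0$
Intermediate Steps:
$y = \frac{12}{79}$ ($y = \frac{6 \cdot 2 \left(-1\right)}{-79} = 12 \left(-1\right) \left(- \frac{1}{79}\right) = \left(-12\right) \left(- \frac{1}{79}\right) = \frac{12}{79} \approx 0.1519$)
$J{\left(Q,t \right)} = 6 t$
$l{\left(a \right)} = - \frac{560560}{79}$ ($l{\left(a \right)} = \left(-98 + 21\right) \left(92 + \frac{12}{79}\right) = \left(-77\right) \frac{7280}{79} = - \frac{560560}{79}$)
$42061 - l{\left(J{\left(S,2 \right)} \right)} = 42061 - - \frac{560560}{79} = 42061 + \frac{560560}{79} = \frac{3883379}{79}$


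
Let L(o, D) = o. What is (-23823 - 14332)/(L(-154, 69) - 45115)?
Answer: 38155/45269 ≈ 0.84285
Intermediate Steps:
(-23823 - 14332)/(L(-154, 69) - 45115) = (-23823 - 14332)/(-154 - 45115) = -38155/(-45269) = -38155*(-1/45269) = 38155/45269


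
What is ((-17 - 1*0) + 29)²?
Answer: 144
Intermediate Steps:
((-17 - 1*0) + 29)² = ((-17 + 0) + 29)² = (-17 + 29)² = 12² = 144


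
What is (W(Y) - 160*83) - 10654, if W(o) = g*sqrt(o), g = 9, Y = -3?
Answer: -23934 + 9*I*sqrt(3) ≈ -23934.0 + 15.588*I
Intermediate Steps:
W(o) = 9*sqrt(o)
(W(Y) - 160*83) - 10654 = (9*sqrt(-3) - 160*83) - 10654 = (9*(I*sqrt(3)) - 13280) - 10654 = (9*I*sqrt(3) - 13280) - 10654 = (-13280 + 9*I*sqrt(3)) - 10654 = -23934 + 9*I*sqrt(3)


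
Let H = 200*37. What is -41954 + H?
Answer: -34554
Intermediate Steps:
H = 7400
-41954 + H = -41954 + 7400 = -34554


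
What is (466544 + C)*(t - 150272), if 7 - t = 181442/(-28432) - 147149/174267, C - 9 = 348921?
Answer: -151778285804556851693/1238689836 ≈ -1.2253e+11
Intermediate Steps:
C = 348930 (C = 9 + 348921 = 348930)
t = 35243204395/2477379672 (t = 7 - (181442/(-28432) - 147149/174267) = 7 - (181442*(-1/28432) - 147149*1/174267) = 7 - (-90721/14216 - 147149/174267) = 7 - 1*(-17901546691/2477379672) = 7 + 17901546691/2477379672 = 35243204395/2477379672 ≈ 14.226)
(466544 + C)*(t - 150272) = (466544 + 348930)*(35243204395/2477379672 - 150272) = 815474*(-372245554866389/2477379672) = -151778285804556851693/1238689836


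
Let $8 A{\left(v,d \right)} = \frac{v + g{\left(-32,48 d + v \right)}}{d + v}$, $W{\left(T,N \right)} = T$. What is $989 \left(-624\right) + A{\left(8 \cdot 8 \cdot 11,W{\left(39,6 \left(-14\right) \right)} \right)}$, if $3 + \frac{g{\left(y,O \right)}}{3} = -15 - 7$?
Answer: $- \frac{3668255755}{5944} \approx -6.1714 \cdot 10^{5}$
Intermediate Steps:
$g{\left(y,O \right)} = -75$ ($g{\left(y,O \right)} = -9 + 3 \left(-15 - 7\right) = -9 + 3 \left(-22\right) = -9 - 66 = -75$)
$A{\left(v,d \right)} = \frac{-75 + v}{8 \left(d + v\right)}$ ($A{\left(v,d \right)} = \frac{\left(v - 75\right) \frac{1}{d + v}}{8} = \frac{\left(-75 + v\right) \frac{1}{d + v}}{8} = \frac{\frac{1}{d + v} \left(-75 + v\right)}{8} = \frac{-75 + v}{8 \left(d + v\right)}$)
$989 \left(-624\right) + A{\left(8 \cdot 8 \cdot 11,W{\left(39,6 \left(-14\right) \right)} \right)} = 989 \left(-624\right) + \frac{-75 + 8 \cdot 8 \cdot 11}{8 \left(39 + 8 \cdot 8 \cdot 11\right)} = -617136 + \frac{-75 + 64 \cdot 11}{8 \left(39 + 64 \cdot 11\right)} = -617136 + \frac{-75 + 704}{8 \left(39 + 704\right)} = -617136 + \frac{1}{8} \cdot \frac{1}{743} \cdot 629 = -617136 + \frac{629}{5944} = - \frac{3668255755}{5944}$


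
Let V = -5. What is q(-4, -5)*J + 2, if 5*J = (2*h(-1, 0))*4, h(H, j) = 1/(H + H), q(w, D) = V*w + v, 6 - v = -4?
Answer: -22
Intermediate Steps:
v = 10 (v = 6 - 1*(-4) = 6 + 4 = 10)
q(w, D) = 10 - 5*w (q(w, D) = -5*w + 10 = 10 - 5*w)
h(H, j) = 1/(2*H)
J = -⅘ (J = ((2*((½)/(-1)))*4)/5 = ((2*((½)*(-1)))*4)/5 = ((2*(-½))*4)/5 = (-1*4)/5 = (⅕)*(-4) = -⅘ ≈ -0.80000)
q(-4, -5)*J + 2 = (10 - 5*(-4))*(-⅘) + 2 = (10 + 20)*(-⅘) + 2 = 30*(-⅘) + 2 = -24 + 2 = -22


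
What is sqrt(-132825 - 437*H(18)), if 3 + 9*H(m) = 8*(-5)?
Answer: I*sqrt(1176634)/3 ≈ 361.58*I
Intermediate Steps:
H(m) = -43/9 (H(m) = -1/3 + (8*(-5))/9 = -1/3 + (1/9)*(-40) = -1/3 - 40/9 = -43/9)
sqrt(-132825 - 437*H(18)) = sqrt(-132825 - 437*(-43/9)) = sqrt(-132825 + 18791/9) = sqrt(-1176634/9) = I*sqrt(1176634)/3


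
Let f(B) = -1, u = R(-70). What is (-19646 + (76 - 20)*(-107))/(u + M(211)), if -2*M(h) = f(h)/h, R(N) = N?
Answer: 10819236/29539 ≈ 366.27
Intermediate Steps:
u = -70
M(h) = 1/(2*h) (M(h) = -(-1)/(2*h) = 1/(2*h))
(-19646 + (76 - 20)*(-107))/(u + M(211)) = (-19646 + (76 - 20)*(-107))/(-70 + (½)/211) = (-19646 + 56*(-107))/(-70 + (½)*(1/211)) = (-19646 - 5992)/(-70 + 1/422) = -25638/(-29539/422) = -25638*(-422/29539) = 10819236/29539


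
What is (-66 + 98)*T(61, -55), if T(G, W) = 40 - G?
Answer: -672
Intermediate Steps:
(-66 + 98)*T(61, -55) = (-66 + 98)*(40 - 1*61) = 32*(40 - 61) = 32*(-21) = -672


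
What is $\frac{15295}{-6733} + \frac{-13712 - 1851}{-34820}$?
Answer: $- \frac{427786221}{234443060} \approx -1.8247$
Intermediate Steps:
$\frac{15295}{-6733} + \frac{-13712 - 1851}{-34820} = 15295 \left(- \frac{1}{6733}\right) - - \frac{15563}{34820} = - \frac{15295}{6733} + \frac{15563}{34820} = - \frac{427786221}{234443060}$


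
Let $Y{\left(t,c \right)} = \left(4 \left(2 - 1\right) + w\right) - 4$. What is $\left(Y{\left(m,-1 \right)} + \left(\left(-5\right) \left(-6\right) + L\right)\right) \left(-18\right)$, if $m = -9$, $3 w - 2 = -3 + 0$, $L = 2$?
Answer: $-570$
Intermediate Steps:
$w = - \frac{1}{3}$ ($w = \frac{2}{3} + \frac{-3 + 0}{3} = \frac{2}{3} + \frac{1}{3} \left(-3\right) = \frac{2}{3} - 1 = - \frac{1}{3} \approx -0.33333$)
$Y{\left(t,c \right)} = - \frac{1}{3}$ ($Y{\left(t,c \right)} = \left(4 \left(2 - 1\right) - \frac{1}{3}\right) - 4 = \left(4 \cdot 1 - \frac{1}{3}\right) - 4 = \left(4 - \frac{1}{3}\right) - 4 = \frac{11}{3} - 4 = - \frac{1}{3}$)
$\left(Y{\left(m,-1 \right)} + \left(\left(-5\right) \left(-6\right) + L\right)\right) \left(-18\right) = \left(- \frac{1}{3} + \left(\left(-5\right) \left(-6\right) + 2\right)\right) \left(-18\right) = \left(- \frac{1}{3} + \left(30 + 2\right)\right) \left(-18\right) = \left(- \frac{1}{3} + 32\right) \left(-18\right) = \frac{95}{3} \left(-18\right) = -570$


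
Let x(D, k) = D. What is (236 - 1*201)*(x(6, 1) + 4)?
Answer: 350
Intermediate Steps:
(236 - 1*201)*(x(6, 1) + 4) = (236 - 1*201)*(6 + 4) = (236 - 201)*10 = 35*10 = 350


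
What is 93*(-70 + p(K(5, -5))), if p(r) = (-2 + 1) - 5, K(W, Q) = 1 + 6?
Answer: -7068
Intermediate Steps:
K(W, Q) = 7
p(r) = -6 (p(r) = -1 - 5 = -6)
93*(-70 + p(K(5, -5))) = 93*(-70 - 6) = 93*(-76) = -7068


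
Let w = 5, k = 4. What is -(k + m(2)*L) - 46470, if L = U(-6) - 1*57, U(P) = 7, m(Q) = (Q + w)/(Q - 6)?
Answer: -93123/2 ≈ -46562.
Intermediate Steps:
m(Q) = (5 + Q)/(-6 + Q) (m(Q) = (Q + 5)/(Q - 6) = (5 + Q)/(-6 + Q))
L = -50 (L = 7 - 1*57 = 7 - 57 = -50)
-(k + m(2)*L) - 46470 = -(4 + ((5 + 2)/(-6 + 2))*(-50)) - 46470 = -(4 + (7/(-4))*(-50)) - 46470 = -(4 - 1/4*7*(-50)) - 46470 = -(4 - 7/4*(-50)) - 46470 = -(4 + 175/2) - 46470 = -1*183/2 - 46470 = -183/2 - 46470 = -93123/2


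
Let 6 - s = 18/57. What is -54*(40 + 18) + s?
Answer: -59400/19 ≈ -3126.3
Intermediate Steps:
s = 108/19 (s = 6 - 18/57 = 6 - 1*6/19 = 6 - 6/19 = 108/19 ≈ 5.6842)
-54*(40 + 18) + s = -54*(40 + 18) + 108/19 = -54*58 + 108/19 = -3132 + 108/19 = -59400/19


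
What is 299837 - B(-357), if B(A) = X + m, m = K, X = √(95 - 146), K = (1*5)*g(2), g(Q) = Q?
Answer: 299827 - I*√51 ≈ 2.9983e+5 - 7.1414*I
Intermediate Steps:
K = 10 (K = (1*5)*2 = 5*2 = 10)
X = I*√51 (X = √(-51) = I*√51 ≈ 7.1414*I)
m = 10
B(A) = 10 + I*√51 (B(A) = I*√51 + 10 = 10 + I*√51)
299837 - B(-357) = 299837 - (10 + I*√51) = 299837 + (-10 - I*√51) = 299827 - I*√51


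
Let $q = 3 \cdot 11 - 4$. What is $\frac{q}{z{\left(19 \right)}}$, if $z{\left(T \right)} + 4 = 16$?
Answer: $\frac{29}{12} \approx 2.4167$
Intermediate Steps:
$q = 29$ ($q = 33 - 4 = 29$)
$z{\left(T \right)} = 12$ ($z{\left(T \right)} = -4 + 16 = 12$)
$\frac{q}{z{\left(19 \right)}} = \frac{29}{12}$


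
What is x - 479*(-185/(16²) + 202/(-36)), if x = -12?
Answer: 6962399/2304 ≈ 3021.9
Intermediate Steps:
x - 479*(-185/(16²) + 202/(-36)) = -12 - 479*(-185/(16²) + 202/(-36)) = -12 - 479*(-185/256 + 202*(-1/36)) = -12 - 479*(-185*1/256 - 101/18) = -12 - 479*(-185/256 - 101/18) = -12 - 479*(-14593/2304) = -12 + 6990047/2304 = 6962399/2304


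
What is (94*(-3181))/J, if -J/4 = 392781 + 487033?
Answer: 149507/1759628 ≈ 0.084965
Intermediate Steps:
J = -3519256 (J = -4*(392781 + 487033) = -4*879814 = -3519256)
(94*(-3181))/J = (94*(-3181))/(-3519256) = -299014*(-1/3519256) = 149507/1759628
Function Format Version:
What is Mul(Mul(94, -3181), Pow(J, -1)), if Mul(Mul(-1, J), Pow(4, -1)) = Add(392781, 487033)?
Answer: Rational(149507, 1759628) ≈ 0.084965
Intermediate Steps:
J = -3519256 (J = Mul(-4, Add(392781, 487033)) = Mul(-4, 879814) = -3519256)
Mul(Mul(94, -3181), Pow(J, -1)) = Mul(Mul(94, -3181), Pow(-3519256, -1)) = Mul(-299014, Rational(-1, 3519256)) = Rational(149507, 1759628)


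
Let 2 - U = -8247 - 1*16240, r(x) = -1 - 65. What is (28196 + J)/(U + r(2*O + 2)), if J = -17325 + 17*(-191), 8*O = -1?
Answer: 7624/24423 ≈ 0.31216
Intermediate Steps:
O = -1/8 (O = (1/8)*(-1) = -1/8 ≈ -0.12500)
r(x) = -66
U = 24489 (U = 2 - (-8247 - 1*16240) = 2 - (-8247 - 16240) = 2 - 1*(-24487) = 2 + 24487 = 24489)
J = -20572 (J = -17325 - 3247 = -20572)
(28196 + J)/(U + r(2*O + 2)) = (28196 - 20572)/(24489 - 66) = 7624/24423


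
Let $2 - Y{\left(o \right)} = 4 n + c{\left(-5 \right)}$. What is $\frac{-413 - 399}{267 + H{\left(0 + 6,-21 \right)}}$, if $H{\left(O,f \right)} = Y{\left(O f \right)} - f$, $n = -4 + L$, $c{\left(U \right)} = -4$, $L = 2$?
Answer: $- \frac{406}{151} \approx -2.6887$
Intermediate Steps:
$n = -2$ ($n = -4 + 2 = -2$)
$Y{\left(o \right)} = 14$ ($Y{\left(o \right)} = 2 - \left(4 \left(-2\right) - 4\right) = 2 - \left(-8 - 4\right) = 2 - -12 = 2 + 12 = 14$)
$H{\left(O,f \right)} = 14 - f$
$\frac{-413 - 399}{267 + H{\left(0 + 6,-21 \right)}} = \frac{-413 - 399}{267 + \left(14 - -21\right)} = - \frac{812}{267 + \left(14 + 21\right)} = - \frac{812}{267 + 35} = - \frac{812}{302} = \left(-812\right) \frac{1}{302} = - \frac{406}{151}$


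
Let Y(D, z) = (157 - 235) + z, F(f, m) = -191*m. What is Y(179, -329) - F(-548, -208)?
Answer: -40135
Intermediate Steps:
Y(D, z) = -78 + z
Y(179, -329) - F(-548, -208) = (-78 - 329) - (-191)*(-208) = -407 - 1*39728 = -407 - 39728 = -40135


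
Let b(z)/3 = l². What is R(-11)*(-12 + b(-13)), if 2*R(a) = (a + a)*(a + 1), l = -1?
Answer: -990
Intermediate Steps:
b(z) = 3 (b(z) = 3*(-1)² = 3*1 = 3)
R(a) = a*(1 + a) (R(a) = ((a + a)*(a + 1))/2 = ((2*a)*(1 + a))/2 = (2*a*(1 + a))/2 = a*(1 + a))
R(-11)*(-12 + b(-13)) = (-11*(1 - 11))*(-12 + 3) = -11*(-10)*(-9) = 110*(-9) = -990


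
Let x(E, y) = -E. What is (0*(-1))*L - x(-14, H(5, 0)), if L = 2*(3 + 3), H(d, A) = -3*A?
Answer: -14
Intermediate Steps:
L = 12 (L = 2*6 = 12)
(0*(-1))*L - x(-14, H(5, 0)) = (0*(-1))*12 - (-1)*(-14) = 0*12 - 1*14 = 0 - 14 = -14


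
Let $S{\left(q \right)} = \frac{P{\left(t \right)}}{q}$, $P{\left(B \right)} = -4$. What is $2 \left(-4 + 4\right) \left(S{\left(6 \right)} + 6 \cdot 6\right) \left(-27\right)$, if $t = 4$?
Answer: $0$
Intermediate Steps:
$S{\left(q \right)} = - \frac{4}{q}$
$2 \left(-4 + 4\right) \left(S{\left(6 \right)} + 6 \cdot 6\right) \left(-27\right) = 2 \left(-4 + 4\right) \left(- \frac{4}{6} + 6 \cdot 6\right) \left(-27\right) = 2 \cdot 0 \left(\left(-4\right) \frac{1}{6} + 36\right) \left(-27\right) = 0 \left(- \frac{2}{3} + 36\right) \left(-27\right) = 0 \cdot \frac{106}{3} \left(-27\right) = 0 \left(-27\right) = 0$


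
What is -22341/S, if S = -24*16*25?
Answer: 7447/3200 ≈ 2.3272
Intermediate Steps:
S = -9600 (S = -384*25 = -9600)
-22341/S = -22341/(-9600) = -22341*(-1/9600) = 7447/3200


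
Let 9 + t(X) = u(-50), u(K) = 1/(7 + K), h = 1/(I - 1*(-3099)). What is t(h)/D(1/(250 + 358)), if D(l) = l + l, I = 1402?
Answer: -117952/43 ≈ -2743.1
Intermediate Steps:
h = 1/4501 (h = 1/(1402 - 1*(-3099)) = 1/(1402 + 3099) = 1/4501 ≈ 0.00022217)
t(X) = -388/43 (t(X) = -9 + 1/(7 - 50) = -9 + 1/(-43) = -9 - 1/43 = -388/43)
D(l) = 2*l
t(h)/D(1/(250 + 358)) = -388/(43*(2/(250 + 358))) = -388/(43*(2/608)) = -388/(43*(2*(1/608))) = -388/(43*1/304) = -388/43*304 = -117952/43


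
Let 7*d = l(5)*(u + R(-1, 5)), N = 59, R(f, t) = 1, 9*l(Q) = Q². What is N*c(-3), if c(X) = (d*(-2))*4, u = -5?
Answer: 47200/63 ≈ 749.21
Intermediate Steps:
l(Q) = Q²/9
d = -100/63 (d = (((⅑)*5²)*(-5 + 1))/7 = (((⅑)*25)*(-4))/7 = ((25/9)*(-4))/7 = (⅐)*(-100/9) = -100/63 ≈ -1.5873)
c(X) = 800/63 (c(X) = -100/63*(-2)*4 = (200/63)*4 = 800/63)
N*c(-3) = 59*(800/63) = 47200/63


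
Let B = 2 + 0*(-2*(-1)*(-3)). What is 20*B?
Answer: 40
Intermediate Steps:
B = 2 (B = 2 + 0*(2*(-3)) = 2 + 0*(-6) = 2 + 0 = 2)
20*B = 20*2 = 40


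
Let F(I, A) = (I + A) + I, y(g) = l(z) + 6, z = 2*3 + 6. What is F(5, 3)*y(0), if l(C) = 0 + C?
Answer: 234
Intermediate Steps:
z = 12 (z = 6 + 6 = 12)
l(C) = C
y(g) = 18 (y(g) = 12 + 6 = 18)
F(I, A) = A + 2*I (F(I, A) = (A + I) + I = A + 2*I)
F(5, 3)*y(0) = (3 + 2*5)*18 = (3 + 10)*18 = 13*18 = 234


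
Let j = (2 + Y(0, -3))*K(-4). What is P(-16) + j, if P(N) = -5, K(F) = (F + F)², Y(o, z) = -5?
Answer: -197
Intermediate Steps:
K(F) = 4*F² (K(F) = (2*F)² = 4*F²)
j = -192 (j = (2 - 5)*(4*(-4)²) = -12*16 = -3*64 = -192)
P(-16) + j = -5 - 192 = -197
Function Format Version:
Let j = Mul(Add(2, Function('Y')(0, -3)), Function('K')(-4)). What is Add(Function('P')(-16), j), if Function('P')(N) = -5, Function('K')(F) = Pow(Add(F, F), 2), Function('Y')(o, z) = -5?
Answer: -197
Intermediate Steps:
Function('K')(F) = Mul(4, Pow(F, 2)) (Function('K')(F) = Pow(Mul(2, F), 2) = Mul(4, Pow(F, 2)))
j = -192 (j = Mul(Add(2, -5), Mul(4, Pow(-4, 2))) = Mul(-3, Mul(4, 16)) = Mul(-3, 64) = -192)
Add(Function('P')(-16), j) = Add(-5, -192) = -197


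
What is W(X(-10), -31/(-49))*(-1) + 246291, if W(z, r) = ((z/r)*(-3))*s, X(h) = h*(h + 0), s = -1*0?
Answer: 246291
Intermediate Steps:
s = 0
X(h) = h² (X(h) = h*h = h²)
W(z, r) = 0 (W(z, r) = ((z/r)*(-3))*0 = -3*z/r*0 = 0)
W(X(-10), -31/(-49))*(-1) + 246291 = 0*(-1) + 246291 = 0 + 246291 = 246291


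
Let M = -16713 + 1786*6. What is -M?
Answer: 5997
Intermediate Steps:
M = -5997 (M = -16713 + 10716 = -5997)
-M = -1*(-5997) = 5997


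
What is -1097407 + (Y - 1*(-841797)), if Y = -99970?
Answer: -355580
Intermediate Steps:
-1097407 + (Y - 1*(-841797)) = -1097407 + (-99970 - 1*(-841797)) = -1097407 + (-99970 + 841797) = -1097407 + 741827 = -355580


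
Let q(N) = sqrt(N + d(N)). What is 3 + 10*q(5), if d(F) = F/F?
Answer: 3 + 10*sqrt(6) ≈ 27.495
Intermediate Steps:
d(F) = 1
q(N) = sqrt(1 + N) (q(N) = sqrt(N + 1) = sqrt(1 + N))
3 + 10*q(5) = 3 + 10*sqrt(1 + 5) = 3 + 10*sqrt(6)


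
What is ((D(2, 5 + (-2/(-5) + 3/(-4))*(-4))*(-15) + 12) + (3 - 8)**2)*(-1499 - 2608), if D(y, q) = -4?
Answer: -398379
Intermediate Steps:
((D(2, 5 + (-2/(-5) + 3/(-4))*(-4))*(-15) + 12) + (3 - 8)**2)*(-1499 - 2608) = ((-4*(-15) + 12) + (3 - 8)**2)*(-1499 - 2608) = ((60 + 12) + (-5)**2)*(-4107) = (72 + 25)*(-4107) = 97*(-4107) = -398379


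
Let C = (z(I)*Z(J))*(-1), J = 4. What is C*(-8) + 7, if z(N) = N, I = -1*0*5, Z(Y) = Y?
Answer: 7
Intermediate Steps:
I = 0 (I = 0*5 = 0)
C = 0 (C = (0*4)*(-1) = 0*(-1) = 0)
C*(-8) + 7 = 0*(-8) + 7 = 0 + 7 = 7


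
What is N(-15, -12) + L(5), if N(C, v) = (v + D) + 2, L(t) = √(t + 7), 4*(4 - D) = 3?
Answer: -27/4 + 2*√3 ≈ -3.2859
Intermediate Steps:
D = 13/4 (D = 4 - ¼*3 = 4 - ¾ = 13/4 ≈ 3.2500)
L(t) = √(7 + t)
N(C, v) = 21/4 + v (N(C, v) = (v + 13/4) + 2 = (13/4 + v) + 2 = 21/4 + v)
N(-15, -12) + L(5) = (21/4 - 12) + √(7 + 5) = -27/4 + √12 = -27/4 + 2*√3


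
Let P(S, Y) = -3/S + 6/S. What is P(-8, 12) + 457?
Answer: 3653/8 ≈ 456.63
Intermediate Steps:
P(S, Y) = 3/S
P(-8, 12) + 457 = 3/(-8) + 457 = 3*(-1/8) + 457 = -3/8 + 457 = 3653/8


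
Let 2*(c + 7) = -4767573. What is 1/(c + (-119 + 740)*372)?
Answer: -2/4305563 ≈ -4.6452e-7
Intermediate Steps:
c = -4767587/2 (c = -7 + (½)*(-4767573) = -7 - 4767573/2 = -4767587/2 ≈ -2.3838e+6)
1/(c + (-119 + 740)*372) = 1/(-4767587/2 + (-119 + 740)*372) = 1/(-4767587/2 + 621*372) = 1/(-4767587/2 + 231012) = 1/(-4305563/2) = -2/4305563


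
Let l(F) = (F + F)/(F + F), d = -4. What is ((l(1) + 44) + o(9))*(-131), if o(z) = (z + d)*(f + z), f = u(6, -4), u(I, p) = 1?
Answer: -12445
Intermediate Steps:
f = 1
o(z) = (1 + z)*(-4 + z) (o(z) = (z - 4)*(1 + z) = (-4 + z)*(1 + z) = (1 + z)*(-4 + z))
l(F) = 1 (l(F) = (2*F)/((2*F)) = (2*F)*(1/(2*F)) = 1)
((l(1) + 44) + o(9))*(-131) = ((1 + 44) + (-4 + 9² - 3*9))*(-131) = (45 + (-4 + 81 - 27))*(-131) = (45 + 50)*(-131) = 95*(-131) = -12445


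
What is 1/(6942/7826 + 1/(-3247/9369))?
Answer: -977347/1953120 ≈ -0.50040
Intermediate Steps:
1/(6942/7826 + 1/(-3247/9369)) = 1/(6942*(1/7826) + 1/(-3247*1/9369)) = 1/(267/301 + 1/(-3247/9369)) = 1/(267/301 - 9369/3247) = 1/(-1953120/977347) = -977347/1953120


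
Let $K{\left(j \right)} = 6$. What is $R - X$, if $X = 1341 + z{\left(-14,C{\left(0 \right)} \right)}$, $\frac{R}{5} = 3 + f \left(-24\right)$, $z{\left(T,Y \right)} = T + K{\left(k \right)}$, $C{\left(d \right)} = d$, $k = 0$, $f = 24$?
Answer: $-4198$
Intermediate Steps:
$z{\left(T,Y \right)} = 6 + T$ ($z{\left(T,Y \right)} = T + 6 = 6 + T$)
$R = -2865$ ($R = 5 \left(3 + 24 \left(-24\right)\right) = 5 \left(3 - 576\right) = 5 \left(-573\right) = -2865$)
$X = 1333$ ($X = 1341 + \left(6 - 14\right) = 1341 - 8 = 1333$)
$R - X = -2865 - 1333 = -4198$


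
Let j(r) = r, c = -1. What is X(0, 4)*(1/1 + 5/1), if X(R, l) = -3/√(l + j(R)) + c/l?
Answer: -21/2 ≈ -10.500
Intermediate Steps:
X(R, l) = -1/l - 3/√(R + l) (X(R, l) = -3/√(l + R) - 1/l = -3/√(R + l) - 1/l = -1/l - 3/√(R + l))
X(0, 4)*(1/1 + 5/1) = (-1/4 - 3/√(0 + 4))*(1/1 + 5/1) = (-1*¼ - 3/√4)*(1*1 + 5*1) = (-¼ - 3*½)*(1 + 5) = (-¼ - 3/2)*6 = -7/4*6 = -21/2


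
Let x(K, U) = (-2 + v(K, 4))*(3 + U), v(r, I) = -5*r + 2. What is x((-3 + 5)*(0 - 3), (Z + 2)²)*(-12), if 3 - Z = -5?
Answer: -37080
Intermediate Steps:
v(r, I) = 2 - 5*r
Z = 8 (Z = 3 - 1*(-5) = 3 + 5 = 8)
x(K, U) = -5*K*(3 + U) (x(K, U) = (-2 + (2 - 5*K))*(3 + U) = (-5*K)*(3 + U) = -5*K*(3 + U))
x((-3 + 5)*(0 - 3), (Z + 2)²)*(-12) = (5*((-3 + 5)*(0 - 3))*(-3 - (8 + 2)²))*(-12) = (5*(2*(-3))*(-3 - 1*10²))*(-12) = (5*(-6)*(-3 - 1*100))*(-12) = (5*(-6)*(-3 - 100))*(-12) = (5*(-6)*(-103))*(-12) = 3090*(-12) = -37080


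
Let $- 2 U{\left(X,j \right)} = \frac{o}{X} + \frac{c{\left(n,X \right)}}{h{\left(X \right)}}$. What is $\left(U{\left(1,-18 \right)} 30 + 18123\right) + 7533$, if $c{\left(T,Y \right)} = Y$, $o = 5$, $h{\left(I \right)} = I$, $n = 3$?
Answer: $25566$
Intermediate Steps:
$U{\left(X,j \right)} = - \frac{1}{2} - \frac{5}{2 X}$ ($U{\left(X,j \right)} = - \frac{\frac{5}{X} + \frac{X}{X}}{2} = - \frac{\frac{5}{X} + 1}{2} = - \frac{1 + \frac{5}{X}}{2} = - \frac{1}{2} - \frac{5}{2 X}$)
$\left(U{\left(1,-18 \right)} 30 + 18123\right) + 7533 = \left(\frac{-5 - 1}{2 \cdot 1} \cdot 30 + 18123\right) + 7533 = \left(\frac{1}{2} \cdot 1 \left(-5 - 1\right) 30 + 18123\right) + 7533 = \left(\frac{1}{2} \cdot 1 \left(-6\right) 30 + 18123\right) + 7533 = \left(\left(-3\right) 30 + 18123\right) + 7533 = \left(-90 + 18123\right) + 7533 = 18033 + 7533 = 25566$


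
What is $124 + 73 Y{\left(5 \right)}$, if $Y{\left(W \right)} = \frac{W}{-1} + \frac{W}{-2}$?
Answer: $- \frac{847}{2} \approx -423.5$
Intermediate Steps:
$Y{\left(W \right)} = - \frac{3 W}{2}$ ($Y{\left(W \right)} = W \left(-1\right) + W \left(- \frac{1}{2}\right) = - W - \frac{W}{2} = - \frac{3 W}{2}$)
$124 + 73 Y{\left(5 \right)} = 124 + 73 \left(\left(- \frac{3}{2}\right) 5\right) = 124 + 73 \left(- \frac{15}{2}\right) = 124 - \frac{1095}{2} = - \frac{847}{2}$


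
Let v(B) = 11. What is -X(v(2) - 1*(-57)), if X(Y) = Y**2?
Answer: -4624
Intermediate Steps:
-X(v(2) - 1*(-57)) = -(11 - 1*(-57))**2 = -(11 + 57)**2 = -1*68**2 = -1*4624 = -4624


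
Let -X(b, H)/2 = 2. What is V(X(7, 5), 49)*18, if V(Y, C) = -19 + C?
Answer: 540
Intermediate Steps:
X(b, H) = -4 (X(b, H) = -2*2 = -4)
V(X(7, 5), 49)*18 = (-19 + 49)*18 = 30*18 = 540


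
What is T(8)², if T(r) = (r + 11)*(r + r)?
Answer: 92416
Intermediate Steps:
T(r) = 2*r*(11 + r) (T(r) = (11 + r)*(2*r) = 2*r*(11 + r))
T(8)² = (2*8*(11 + 8))² = (2*8*19)² = 304² = 92416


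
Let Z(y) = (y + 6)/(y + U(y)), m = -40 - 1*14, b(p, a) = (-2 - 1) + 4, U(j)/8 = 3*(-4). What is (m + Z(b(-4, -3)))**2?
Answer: 26388769/9025 ≈ 2924.0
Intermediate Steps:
U(j) = -96 (U(j) = 8*(3*(-4)) = 8*(-12) = -96)
b(p, a) = 1 (b(p, a) = -3 + 4 = 1)
m = -54 (m = -40 - 14 = -54)
Z(y) = (6 + y)/(-96 + y) (Z(y) = (y + 6)/(y - 96) = (6 + y)/(-96 + y))
(m + Z(b(-4, -3)))**2 = (-54 + (6 + 1)/(-96 + 1))**2 = (-54 + 7/(-95))**2 = (-54 - 1/95*7)**2 = (-54 - 7/95)**2 = (-5137/95)**2 = 26388769/9025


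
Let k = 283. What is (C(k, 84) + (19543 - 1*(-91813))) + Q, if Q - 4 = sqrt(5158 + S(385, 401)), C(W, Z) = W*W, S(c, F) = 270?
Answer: 191449 + 2*sqrt(1357) ≈ 1.9152e+5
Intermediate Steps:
C(W, Z) = W**2
Q = 4 + 2*sqrt(1357) (Q = 4 + sqrt(5158 + 270) = 4 + sqrt(5428) = 4 + 2*sqrt(1357) ≈ 77.675)
(C(k, 84) + (19543 - 1*(-91813))) + Q = (283**2 + (19543 - 1*(-91813))) + (4 + 2*sqrt(1357)) = (80089 + (19543 + 91813)) + (4 + 2*sqrt(1357)) = (80089 + 111356) + (4 + 2*sqrt(1357)) = 191445 + (4 + 2*sqrt(1357)) = 191449 + 2*sqrt(1357)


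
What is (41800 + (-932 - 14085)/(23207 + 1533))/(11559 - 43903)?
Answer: -1034116983/800190560 ≈ -1.2923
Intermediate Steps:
(41800 + (-932 - 14085)/(23207 + 1533))/(11559 - 43903) = (41800 - 15017/24740)/(-32344) = (41800 - 15017*1/24740)*(-1/32344) = (41800 - 15017/24740)*(-1/32344) = (1034116983/24740)*(-1/32344) = -1034116983/800190560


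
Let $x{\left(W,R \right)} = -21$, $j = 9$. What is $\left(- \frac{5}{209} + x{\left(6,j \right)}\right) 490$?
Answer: $- \frac{2153060}{209} \approx -10302.0$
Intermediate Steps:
$\left(- \frac{5}{209} + x{\left(6,j \right)}\right) 490 = \left(- \frac{5}{209} - 21\right) 490 = \left(- \frac{4394}{209}\right) 490 = - \frac{2153060}{209}$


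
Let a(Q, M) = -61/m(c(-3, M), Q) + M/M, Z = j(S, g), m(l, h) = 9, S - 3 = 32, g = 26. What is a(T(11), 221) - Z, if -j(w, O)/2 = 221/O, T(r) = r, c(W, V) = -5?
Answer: 101/9 ≈ 11.222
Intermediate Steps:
S = 35 (S = 3 + 32 = 35)
j(w, O) = -442/O
Z = -17 (Z = -442/26 = -442*1/26 = -17)
a(Q, M) = -52/9 (a(Q, M) = -61/9 + M/M = -61*⅑ + 1 = -61/9 + 1 = -52/9)
a(T(11), 221) - Z = -52/9 - 1*(-17) = -52/9 + 17 = 101/9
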